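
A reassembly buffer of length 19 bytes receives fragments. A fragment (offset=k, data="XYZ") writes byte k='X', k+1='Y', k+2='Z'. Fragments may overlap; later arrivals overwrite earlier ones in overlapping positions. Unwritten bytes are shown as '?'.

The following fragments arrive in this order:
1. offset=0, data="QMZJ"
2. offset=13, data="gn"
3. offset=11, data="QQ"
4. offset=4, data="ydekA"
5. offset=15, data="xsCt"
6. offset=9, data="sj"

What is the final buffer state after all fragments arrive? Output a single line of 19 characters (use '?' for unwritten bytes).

Answer: QMZJydekAsjQQgnxsCt

Derivation:
Fragment 1: offset=0 data="QMZJ" -> buffer=QMZJ???????????????
Fragment 2: offset=13 data="gn" -> buffer=QMZJ?????????gn????
Fragment 3: offset=11 data="QQ" -> buffer=QMZJ???????QQgn????
Fragment 4: offset=4 data="ydekA" -> buffer=QMZJydekA??QQgn????
Fragment 5: offset=15 data="xsCt" -> buffer=QMZJydekA??QQgnxsCt
Fragment 6: offset=9 data="sj" -> buffer=QMZJydekAsjQQgnxsCt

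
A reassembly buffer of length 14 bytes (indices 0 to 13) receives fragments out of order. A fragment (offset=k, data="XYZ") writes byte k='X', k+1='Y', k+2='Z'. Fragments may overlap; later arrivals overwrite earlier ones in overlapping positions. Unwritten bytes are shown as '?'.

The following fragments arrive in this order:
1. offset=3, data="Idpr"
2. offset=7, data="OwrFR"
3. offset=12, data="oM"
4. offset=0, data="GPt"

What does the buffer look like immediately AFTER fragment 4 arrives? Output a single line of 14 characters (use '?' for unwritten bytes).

Fragment 1: offset=3 data="Idpr" -> buffer=???Idpr???????
Fragment 2: offset=7 data="OwrFR" -> buffer=???IdprOwrFR??
Fragment 3: offset=12 data="oM" -> buffer=???IdprOwrFRoM
Fragment 4: offset=0 data="GPt" -> buffer=GPtIdprOwrFRoM

Answer: GPtIdprOwrFRoM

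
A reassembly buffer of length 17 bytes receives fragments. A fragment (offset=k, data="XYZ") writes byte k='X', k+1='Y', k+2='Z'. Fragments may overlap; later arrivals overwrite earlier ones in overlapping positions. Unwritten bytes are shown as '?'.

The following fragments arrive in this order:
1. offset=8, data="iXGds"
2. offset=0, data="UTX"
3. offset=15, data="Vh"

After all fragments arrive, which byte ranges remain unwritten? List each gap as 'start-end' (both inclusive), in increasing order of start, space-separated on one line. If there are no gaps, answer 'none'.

Answer: 3-7 13-14

Derivation:
Fragment 1: offset=8 len=5
Fragment 2: offset=0 len=3
Fragment 3: offset=15 len=2
Gaps: 3-7 13-14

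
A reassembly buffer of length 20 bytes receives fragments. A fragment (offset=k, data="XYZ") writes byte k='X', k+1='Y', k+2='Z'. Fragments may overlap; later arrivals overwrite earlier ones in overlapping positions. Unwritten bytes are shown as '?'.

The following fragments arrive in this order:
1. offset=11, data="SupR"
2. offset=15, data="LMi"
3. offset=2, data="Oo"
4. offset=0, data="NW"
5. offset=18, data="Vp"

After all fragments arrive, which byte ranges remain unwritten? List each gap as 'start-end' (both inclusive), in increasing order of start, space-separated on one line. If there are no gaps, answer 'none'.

Fragment 1: offset=11 len=4
Fragment 2: offset=15 len=3
Fragment 3: offset=2 len=2
Fragment 4: offset=0 len=2
Fragment 5: offset=18 len=2
Gaps: 4-10

Answer: 4-10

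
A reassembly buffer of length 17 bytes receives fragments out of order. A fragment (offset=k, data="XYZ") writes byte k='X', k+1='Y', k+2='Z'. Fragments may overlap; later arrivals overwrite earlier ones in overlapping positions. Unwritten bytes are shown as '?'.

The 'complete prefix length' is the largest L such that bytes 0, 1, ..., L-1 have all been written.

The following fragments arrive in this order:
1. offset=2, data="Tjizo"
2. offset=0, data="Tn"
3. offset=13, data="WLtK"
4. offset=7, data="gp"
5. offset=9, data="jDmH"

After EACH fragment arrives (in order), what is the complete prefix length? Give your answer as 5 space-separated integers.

Fragment 1: offset=2 data="Tjizo" -> buffer=??Tjizo?????????? -> prefix_len=0
Fragment 2: offset=0 data="Tn" -> buffer=TnTjizo?????????? -> prefix_len=7
Fragment 3: offset=13 data="WLtK" -> buffer=TnTjizo??????WLtK -> prefix_len=7
Fragment 4: offset=7 data="gp" -> buffer=TnTjizogp????WLtK -> prefix_len=9
Fragment 5: offset=9 data="jDmH" -> buffer=TnTjizogpjDmHWLtK -> prefix_len=17

Answer: 0 7 7 9 17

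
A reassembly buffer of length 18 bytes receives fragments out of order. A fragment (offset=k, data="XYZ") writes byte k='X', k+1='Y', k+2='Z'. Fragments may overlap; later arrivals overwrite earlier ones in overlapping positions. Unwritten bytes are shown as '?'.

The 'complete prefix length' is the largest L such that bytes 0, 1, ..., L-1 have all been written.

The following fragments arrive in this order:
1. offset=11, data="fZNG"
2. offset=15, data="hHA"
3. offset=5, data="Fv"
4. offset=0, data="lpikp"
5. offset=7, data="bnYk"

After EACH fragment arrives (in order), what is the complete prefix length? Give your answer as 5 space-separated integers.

Fragment 1: offset=11 data="fZNG" -> buffer=???????????fZNG??? -> prefix_len=0
Fragment 2: offset=15 data="hHA" -> buffer=???????????fZNGhHA -> prefix_len=0
Fragment 3: offset=5 data="Fv" -> buffer=?????Fv????fZNGhHA -> prefix_len=0
Fragment 4: offset=0 data="lpikp" -> buffer=lpikpFv????fZNGhHA -> prefix_len=7
Fragment 5: offset=7 data="bnYk" -> buffer=lpikpFvbnYkfZNGhHA -> prefix_len=18

Answer: 0 0 0 7 18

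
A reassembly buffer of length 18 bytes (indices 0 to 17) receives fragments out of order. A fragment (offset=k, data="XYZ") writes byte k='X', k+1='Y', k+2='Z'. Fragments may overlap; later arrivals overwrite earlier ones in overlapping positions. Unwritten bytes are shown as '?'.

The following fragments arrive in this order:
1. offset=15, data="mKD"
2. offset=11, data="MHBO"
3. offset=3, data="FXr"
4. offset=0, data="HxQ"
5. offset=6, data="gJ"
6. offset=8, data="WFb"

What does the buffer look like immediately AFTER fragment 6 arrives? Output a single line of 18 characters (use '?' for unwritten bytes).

Answer: HxQFXrgJWFbMHBOmKD

Derivation:
Fragment 1: offset=15 data="mKD" -> buffer=???????????????mKD
Fragment 2: offset=11 data="MHBO" -> buffer=???????????MHBOmKD
Fragment 3: offset=3 data="FXr" -> buffer=???FXr?????MHBOmKD
Fragment 4: offset=0 data="HxQ" -> buffer=HxQFXr?????MHBOmKD
Fragment 5: offset=6 data="gJ" -> buffer=HxQFXrgJ???MHBOmKD
Fragment 6: offset=8 data="WFb" -> buffer=HxQFXrgJWFbMHBOmKD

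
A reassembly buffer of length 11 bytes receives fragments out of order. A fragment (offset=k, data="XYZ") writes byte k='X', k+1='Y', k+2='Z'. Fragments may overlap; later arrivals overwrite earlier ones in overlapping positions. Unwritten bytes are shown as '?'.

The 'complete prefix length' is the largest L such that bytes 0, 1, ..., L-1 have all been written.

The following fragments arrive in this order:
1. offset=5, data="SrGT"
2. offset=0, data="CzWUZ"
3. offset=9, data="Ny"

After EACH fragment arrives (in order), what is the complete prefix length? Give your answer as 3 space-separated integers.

Fragment 1: offset=5 data="SrGT" -> buffer=?????SrGT?? -> prefix_len=0
Fragment 2: offset=0 data="CzWUZ" -> buffer=CzWUZSrGT?? -> prefix_len=9
Fragment 3: offset=9 data="Ny" -> buffer=CzWUZSrGTNy -> prefix_len=11

Answer: 0 9 11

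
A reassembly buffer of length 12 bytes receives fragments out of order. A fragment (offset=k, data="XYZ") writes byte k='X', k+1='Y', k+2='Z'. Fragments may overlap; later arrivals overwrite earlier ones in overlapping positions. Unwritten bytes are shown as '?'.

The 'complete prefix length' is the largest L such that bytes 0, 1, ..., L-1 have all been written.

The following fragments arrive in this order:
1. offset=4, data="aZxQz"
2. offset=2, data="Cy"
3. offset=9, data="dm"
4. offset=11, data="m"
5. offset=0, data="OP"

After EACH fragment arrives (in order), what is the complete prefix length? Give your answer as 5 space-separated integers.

Fragment 1: offset=4 data="aZxQz" -> buffer=????aZxQz??? -> prefix_len=0
Fragment 2: offset=2 data="Cy" -> buffer=??CyaZxQz??? -> prefix_len=0
Fragment 3: offset=9 data="dm" -> buffer=??CyaZxQzdm? -> prefix_len=0
Fragment 4: offset=11 data="m" -> buffer=??CyaZxQzdmm -> prefix_len=0
Fragment 5: offset=0 data="OP" -> buffer=OPCyaZxQzdmm -> prefix_len=12

Answer: 0 0 0 0 12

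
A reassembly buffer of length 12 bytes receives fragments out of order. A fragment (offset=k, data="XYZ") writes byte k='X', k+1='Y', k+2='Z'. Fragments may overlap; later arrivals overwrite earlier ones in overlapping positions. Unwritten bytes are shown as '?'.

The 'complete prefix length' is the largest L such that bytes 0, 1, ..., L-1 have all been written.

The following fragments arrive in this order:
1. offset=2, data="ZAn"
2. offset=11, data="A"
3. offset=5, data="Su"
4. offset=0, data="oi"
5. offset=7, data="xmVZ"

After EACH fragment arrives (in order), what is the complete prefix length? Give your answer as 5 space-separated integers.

Answer: 0 0 0 7 12

Derivation:
Fragment 1: offset=2 data="ZAn" -> buffer=??ZAn??????? -> prefix_len=0
Fragment 2: offset=11 data="A" -> buffer=??ZAn??????A -> prefix_len=0
Fragment 3: offset=5 data="Su" -> buffer=??ZAnSu????A -> prefix_len=0
Fragment 4: offset=0 data="oi" -> buffer=oiZAnSu????A -> prefix_len=7
Fragment 5: offset=7 data="xmVZ" -> buffer=oiZAnSuxmVZA -> prefix_len=12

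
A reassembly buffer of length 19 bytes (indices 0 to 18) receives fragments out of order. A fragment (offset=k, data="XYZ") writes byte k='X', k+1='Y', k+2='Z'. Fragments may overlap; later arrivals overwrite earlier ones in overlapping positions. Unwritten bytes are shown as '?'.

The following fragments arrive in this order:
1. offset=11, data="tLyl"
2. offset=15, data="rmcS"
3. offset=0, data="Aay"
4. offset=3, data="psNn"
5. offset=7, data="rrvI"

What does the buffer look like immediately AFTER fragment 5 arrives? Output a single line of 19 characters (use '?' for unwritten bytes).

Answer: AaypsNnrrvItLylrmcS

Derivation:
Fragment 1: offset=11 data="tLyl" -> buffer=???????????tLyl????
Fragment 2: offset=15 data="rmcS" -> buffer=???????????tLylrmcS
Fragment 3: offset=0 data="Aay" -> buffer=Aay????????tLylrmcS
Fragment 4: offset=3 data="psNn" -> buffer=AaypsNn????tLylrmcS
Fragment 5: offset=7 data="rrvI" -> buffer=AaypsNnrrvItLylrmcS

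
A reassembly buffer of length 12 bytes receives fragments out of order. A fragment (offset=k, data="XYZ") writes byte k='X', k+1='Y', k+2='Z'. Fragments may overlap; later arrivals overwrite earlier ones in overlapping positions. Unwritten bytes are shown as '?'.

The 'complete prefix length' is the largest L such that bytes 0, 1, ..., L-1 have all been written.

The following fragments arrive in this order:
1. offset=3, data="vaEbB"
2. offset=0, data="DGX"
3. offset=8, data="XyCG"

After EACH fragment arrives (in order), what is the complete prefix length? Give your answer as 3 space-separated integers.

Answer: 0 8 12

Derivation:
Fragment 1: offset=3 data="vaEbB" -> buffer=???vaEbB???? -> prefix_len=0
Fragment 2: offset=0 data="DGX" -> buffer=DGXvaEbB???? -> prefix_len=8
Fragment 3: offset=8 data="XyCG" -> buffer=DGXvaEbBXyCG -> prefix_len=12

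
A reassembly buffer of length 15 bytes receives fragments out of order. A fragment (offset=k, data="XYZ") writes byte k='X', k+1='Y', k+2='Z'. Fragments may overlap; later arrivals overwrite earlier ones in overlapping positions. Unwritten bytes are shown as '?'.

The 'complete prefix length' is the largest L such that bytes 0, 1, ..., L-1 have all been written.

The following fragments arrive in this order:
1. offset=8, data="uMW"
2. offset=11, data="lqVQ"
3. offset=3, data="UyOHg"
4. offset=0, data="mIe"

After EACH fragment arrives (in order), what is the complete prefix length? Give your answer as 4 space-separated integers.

Fragment 1: offset=8 data="uMW" -> buffer=????????uMW???? -> prefix_len=0
Fragment 2: offset=11 data="lqVQ" -> buffer=????????uMWlqVQ -> prefix_len=0
Fragment 3: offset=3 data="UyOHg" -> buffer=???UyOHguMWlqVQ -> prefix_len=0
Fragment 4: offset=0 data="mIe" -> buffer=mIeUyOHguMWlqVQ -> prefix_len=15

Answer: 0 0 0 15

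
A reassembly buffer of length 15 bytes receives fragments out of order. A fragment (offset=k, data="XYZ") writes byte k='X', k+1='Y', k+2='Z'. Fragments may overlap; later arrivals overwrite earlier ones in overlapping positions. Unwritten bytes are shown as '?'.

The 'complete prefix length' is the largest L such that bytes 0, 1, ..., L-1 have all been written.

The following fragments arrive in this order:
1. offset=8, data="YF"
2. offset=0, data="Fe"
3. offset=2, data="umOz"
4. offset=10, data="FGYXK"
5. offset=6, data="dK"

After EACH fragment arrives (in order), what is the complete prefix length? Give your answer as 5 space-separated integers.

Fragment 1: offset=8 data="YF" -> buffer=????????YF????? -> prefix_len=0
Fragment 2: offset=0 data="Fe" -> buffer=Fe??????YF????? -> prefix_len=2
Fragment 3: offset=2 data="umOz" -> buffer=FeumOz??YF????? -> prefix_len=6
Fragment 4: offset=10 data="FGYXK" -> buffer=FeumOz??YFFGYXK -> prefix_len=6
Fragment 5: offset=6 data="dK" -> buffer=FeumOzdKYFFGYXK -> prefix_len=15

Answer: 0 2 6 6 15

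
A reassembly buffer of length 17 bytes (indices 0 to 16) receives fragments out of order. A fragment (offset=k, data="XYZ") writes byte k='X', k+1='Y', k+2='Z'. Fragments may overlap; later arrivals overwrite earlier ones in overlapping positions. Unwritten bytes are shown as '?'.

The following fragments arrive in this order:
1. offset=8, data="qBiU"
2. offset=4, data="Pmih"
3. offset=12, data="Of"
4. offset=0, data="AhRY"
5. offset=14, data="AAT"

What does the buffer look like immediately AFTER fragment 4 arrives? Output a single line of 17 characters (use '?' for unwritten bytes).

Fragment 1: offset=8 data="qBiU" -> buffer=????????qBiU?????
Fragment 2: offset=4 data="Pmih" -> buffer=????PmihqBiU?????
Fragment 3: offset=12 data="Of" -> buffer=????PmihqBiUOf???
Fragment 4: offset=0 data="AhRY" -> buffer=AhRYPmihqBiUOf???

Answer: AhRYPmihqBiUOf???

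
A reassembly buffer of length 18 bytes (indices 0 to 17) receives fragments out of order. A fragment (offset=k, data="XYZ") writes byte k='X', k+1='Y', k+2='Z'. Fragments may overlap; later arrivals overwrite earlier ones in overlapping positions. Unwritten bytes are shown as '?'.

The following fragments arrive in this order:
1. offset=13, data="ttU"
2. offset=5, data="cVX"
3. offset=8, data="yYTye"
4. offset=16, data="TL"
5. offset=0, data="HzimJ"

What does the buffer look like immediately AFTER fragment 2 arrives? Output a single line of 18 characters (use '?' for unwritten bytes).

Answer: ?????cVX?????ttU??

Derivation:
Fragment 1: offset=13 data="ttU" -> buffer=?????????????ttU??
Fragment 2: offset=5 data="cVX" -> buffer=?????cVX?????ttU??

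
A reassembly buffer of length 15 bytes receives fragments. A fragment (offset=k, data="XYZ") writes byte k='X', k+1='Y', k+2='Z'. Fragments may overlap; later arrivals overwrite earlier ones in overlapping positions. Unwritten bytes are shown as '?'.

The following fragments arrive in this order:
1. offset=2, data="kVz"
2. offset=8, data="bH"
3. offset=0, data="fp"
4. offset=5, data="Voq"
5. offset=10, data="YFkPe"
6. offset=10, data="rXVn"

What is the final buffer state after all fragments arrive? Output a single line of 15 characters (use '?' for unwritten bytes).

Fragment 1: offset=2 data="kVz" -> buffer=??kVz??????????
Fragment 2: offset=8 data="bH" -> buffer=??kVz???bH?????
Fragment 3: offset=0 data="fp" -> buffer=fpkVz???bH?????
Fragment 4: offset=5 data="Voq" -> buffer=fpkVzVoqbH?????
Fragment 5: offset=10 data="YFkPe" -> buffer=fpkVzVoqbHYFkPe
Fragment 6: offset=10 data="rXVn" -> buffer=fpkVzVoqbHrXVne

Answer: fpkVzVoqbHrXVne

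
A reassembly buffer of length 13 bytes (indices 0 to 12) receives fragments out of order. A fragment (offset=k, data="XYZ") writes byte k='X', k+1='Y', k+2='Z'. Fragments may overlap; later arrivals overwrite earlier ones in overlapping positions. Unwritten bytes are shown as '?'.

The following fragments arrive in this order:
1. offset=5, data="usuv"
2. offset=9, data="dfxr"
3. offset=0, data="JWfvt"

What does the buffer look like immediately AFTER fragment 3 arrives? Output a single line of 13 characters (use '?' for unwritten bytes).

Answer: JWfvtusuvdfxr

Derivation:
Fragment 1: offset=5 data="usuv" -> buffer=?????usuv????
Fragment 2: offset=9 data="dfxr" -> buffer=?????usuvdfxr
Fragment 3: offset=0 data="JWfvt" -> buffer=JWfvtusuvdfxr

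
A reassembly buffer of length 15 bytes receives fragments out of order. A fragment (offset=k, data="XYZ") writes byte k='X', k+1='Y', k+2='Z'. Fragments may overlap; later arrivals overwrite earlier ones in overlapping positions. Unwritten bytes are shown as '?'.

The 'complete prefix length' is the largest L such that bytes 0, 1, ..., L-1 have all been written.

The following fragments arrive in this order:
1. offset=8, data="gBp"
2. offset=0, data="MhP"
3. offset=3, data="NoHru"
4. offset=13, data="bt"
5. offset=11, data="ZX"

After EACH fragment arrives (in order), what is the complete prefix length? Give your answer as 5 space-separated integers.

Fragment 1: offset=8 data="gBp" -> buffer=????????gBp???? -> prefix_len=0
Fragment 2: offset=0 data="MhP" -> buffer=MhP?????gBp???? -> prefix_len=3
Fragment 3: offset=3 data="NoHru" -> buffer=MhPNoHrugBp???? -> prefix_len=11
Fragment 4: offset=13 data="bt" -> buffer=MhPNoHrugBp??bt -> prefix_len=11
Fragment 5: offset=11 data="ZX" -> buffer=MhPNoHrugBpZXbt -> prefix_len=15

Answer: 0 3 11 11 15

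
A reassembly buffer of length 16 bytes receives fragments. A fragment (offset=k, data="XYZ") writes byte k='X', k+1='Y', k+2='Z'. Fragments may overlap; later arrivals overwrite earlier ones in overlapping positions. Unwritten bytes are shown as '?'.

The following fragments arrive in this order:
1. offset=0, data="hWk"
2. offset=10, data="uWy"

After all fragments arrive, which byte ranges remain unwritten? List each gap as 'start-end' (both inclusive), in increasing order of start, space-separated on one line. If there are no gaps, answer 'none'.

Fragment 1: offset=0 len=3
Fragment 2: offset=10 len=3
Gaps: 3-9 13-15

Answer: 3-9 13-15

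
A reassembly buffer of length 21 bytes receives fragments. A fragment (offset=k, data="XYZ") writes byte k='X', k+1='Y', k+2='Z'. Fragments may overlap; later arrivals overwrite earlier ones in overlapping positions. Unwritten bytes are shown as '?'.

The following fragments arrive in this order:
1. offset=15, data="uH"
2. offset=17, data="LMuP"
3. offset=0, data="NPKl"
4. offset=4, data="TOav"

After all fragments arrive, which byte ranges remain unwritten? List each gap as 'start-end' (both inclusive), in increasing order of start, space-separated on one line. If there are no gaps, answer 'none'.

Answer: 8-14

Derivation:
Fragment 1: offset=15 len=2
Fragment 2: offset=17 len=4
Fragment 3: offset=0 len=4
Fragment 4: offset=4 len=4
Gaps: 8-14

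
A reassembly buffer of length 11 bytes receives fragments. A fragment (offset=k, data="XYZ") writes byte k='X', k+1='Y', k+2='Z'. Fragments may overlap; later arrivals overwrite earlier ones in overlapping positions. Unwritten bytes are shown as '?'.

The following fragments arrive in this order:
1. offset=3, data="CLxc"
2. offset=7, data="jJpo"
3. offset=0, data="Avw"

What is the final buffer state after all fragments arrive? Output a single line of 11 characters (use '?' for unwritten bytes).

Fragment 1: offset=3 data="CLxc" -> buffer=???CLxc????
Fragment 2: offset=7 data="jJpo" -> buffer=???CLxcjJpo
Fragment 3: offset=0 data="Avw" -> buffer=AvwCLxcjJpo

Answer: AvwCLxcjJpo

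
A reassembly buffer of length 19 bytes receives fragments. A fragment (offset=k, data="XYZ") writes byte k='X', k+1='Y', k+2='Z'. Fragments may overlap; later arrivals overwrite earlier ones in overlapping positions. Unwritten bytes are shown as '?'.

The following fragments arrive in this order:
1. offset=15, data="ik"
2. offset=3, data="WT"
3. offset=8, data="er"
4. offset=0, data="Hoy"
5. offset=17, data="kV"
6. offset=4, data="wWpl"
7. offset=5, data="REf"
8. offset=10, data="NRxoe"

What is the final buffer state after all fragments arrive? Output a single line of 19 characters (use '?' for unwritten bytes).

Fragment 1: offset=15 data="ik" -> buffer=???????????????ik??
Fragment 2: offset=3 data="WT" -> buffer=???WT??????????ik??
Fragment 3: offset=8 data="er" -> buffer=???WT???er?????ik??
Fragment 4: offset=0 data="Hoy" -> buffer=HoyWT???er?????ik??
Fragment 5: offset=17 data="kV" -> buffer=HoyWT???er?????ikkV
Fragment 6: offset=4 data="wWpl" -> buffer=HoyWwWpler?????ikkV
Fragment 7: offset=5 data="REf" -> buffer=HoyWwREfer?????ikkV
Fragment 8: offset=10 data="NRxoe" -> buffer=HoyWwREferNRxoeikkV

Answer: HoyWwREferNRxoeikkV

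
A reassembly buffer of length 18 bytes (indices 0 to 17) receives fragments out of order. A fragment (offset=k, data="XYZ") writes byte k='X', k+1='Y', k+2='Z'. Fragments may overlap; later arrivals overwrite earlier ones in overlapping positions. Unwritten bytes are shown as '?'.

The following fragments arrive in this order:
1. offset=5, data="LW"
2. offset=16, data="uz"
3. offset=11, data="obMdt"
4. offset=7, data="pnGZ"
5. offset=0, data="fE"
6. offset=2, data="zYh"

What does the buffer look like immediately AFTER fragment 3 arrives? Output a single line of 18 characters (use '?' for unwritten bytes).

Answer: ?????LW????obMdtuz

Derivation:
Fragment 1: offset=5 data="LW" -> buffer=?????LW???????????
Fragment 2: offset=16 data="uz" -> buffer=?????LW?????????uz
Fragment 3: offset=11 data="obMdt" -> buffer=?????LW????obMdtuz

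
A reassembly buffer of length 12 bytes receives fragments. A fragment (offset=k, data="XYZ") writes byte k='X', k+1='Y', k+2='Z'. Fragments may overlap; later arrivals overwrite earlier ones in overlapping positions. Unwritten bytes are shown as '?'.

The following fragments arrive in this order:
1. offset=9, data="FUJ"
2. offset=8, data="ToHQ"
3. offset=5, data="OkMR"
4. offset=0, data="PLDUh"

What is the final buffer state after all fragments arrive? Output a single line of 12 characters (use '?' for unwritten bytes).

Answer: PLDUhOkMRoHQ

Derivation:
Fragment 1: offset=9 data="FUJ" -> buffer=?????????FUJ
Fragment 2: offset=8 data="ToHQ" -> buffer=????????ToHQ
Fragment 3: offset=5 data="OkMR" -> buffer=?????OkMRoHQ
Fragment 4: offset=0 data="PLDUh" -> buffer=PLDUhOkMRoHQ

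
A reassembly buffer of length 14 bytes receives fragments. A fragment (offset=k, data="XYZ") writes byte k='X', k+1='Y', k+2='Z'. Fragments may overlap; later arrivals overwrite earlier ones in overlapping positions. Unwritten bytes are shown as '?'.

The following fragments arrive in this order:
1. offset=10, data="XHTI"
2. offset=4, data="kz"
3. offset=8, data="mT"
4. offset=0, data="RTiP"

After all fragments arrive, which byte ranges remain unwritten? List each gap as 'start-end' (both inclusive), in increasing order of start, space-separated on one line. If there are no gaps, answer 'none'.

Answer: 6-7

Derivation:
Fragment 1: offset=10 len=4
Fragment 2: offset=4 len=2
Fragment 3: offset=8 len=2
Fragment 4: offset=0 len=4
Gaps: 6-7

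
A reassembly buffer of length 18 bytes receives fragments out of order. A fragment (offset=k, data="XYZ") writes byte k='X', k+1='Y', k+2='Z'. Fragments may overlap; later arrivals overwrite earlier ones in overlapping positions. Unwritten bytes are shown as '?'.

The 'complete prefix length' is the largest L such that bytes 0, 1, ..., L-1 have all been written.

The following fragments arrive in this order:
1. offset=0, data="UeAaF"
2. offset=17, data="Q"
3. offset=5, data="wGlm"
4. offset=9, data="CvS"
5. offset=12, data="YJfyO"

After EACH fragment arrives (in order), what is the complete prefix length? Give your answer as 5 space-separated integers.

Answer: 5 5 9 12 18

Derivation:
Fragment 1: offset=0 data="UeAaF" -> buffer=UeAaF????????????? -> prefix_len=5
Fragment 2: offset=17 data="Q" -> buffer=UeAaF????????????Q -> prefix_len=5
Fragment 3: offset=5 data="wGlm" -> buffer=UeAaFwGlm????????Q -> prefix_len=9
Fragment 4: offset=9 data="CvS" -> buffer=UeAaFwGlmCvS?????Q -> prefix_len=12
Fragment 5: offset=12 data="YJfyO" -> buffer=UeAaFwGlmCvSYJfyOQ -> prefix_len=18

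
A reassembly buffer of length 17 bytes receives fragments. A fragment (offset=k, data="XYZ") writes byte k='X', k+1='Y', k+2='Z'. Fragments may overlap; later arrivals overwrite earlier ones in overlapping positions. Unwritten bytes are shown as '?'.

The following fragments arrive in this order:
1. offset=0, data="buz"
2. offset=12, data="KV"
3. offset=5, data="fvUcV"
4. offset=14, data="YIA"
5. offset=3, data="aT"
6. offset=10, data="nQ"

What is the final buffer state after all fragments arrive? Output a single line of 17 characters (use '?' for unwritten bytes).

Fragment 1: offset=0 data="buz" -> buffer=buz??????????????
Fragment 2: offset=12 data="KV" -> buffer=buz?????????KV???
Fragment 3: offset=5 data="fvUcV" -> buffer=buz??fvUcV??KV???
Fragment 4: offset=14 data="YIA" -> buffer=buz??fvUcV??KVYIA
Fragment 5: offset=3 data="aT" -> buffer=buzaTfvUcV??KVYIA
Fragment 6: offset=10 data="nQ" -> buffer=buzaTfvUcVnQKVYIA

Answer: buzaTfvUcVnQKVYIA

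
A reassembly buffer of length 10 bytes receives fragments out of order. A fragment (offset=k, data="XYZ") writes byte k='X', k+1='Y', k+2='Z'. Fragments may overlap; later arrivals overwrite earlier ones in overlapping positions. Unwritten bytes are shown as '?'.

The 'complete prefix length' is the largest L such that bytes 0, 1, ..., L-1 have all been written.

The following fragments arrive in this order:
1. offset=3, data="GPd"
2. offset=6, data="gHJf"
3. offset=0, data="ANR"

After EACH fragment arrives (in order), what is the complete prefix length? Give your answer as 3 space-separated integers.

Answer: 0 0 10

Derivation:
Fragment 1: offset=3 data="GPd" -> buffer=???GPd???? -> prefix_len=0
Fragment 2: offset=6 data="gHJf" -> buffer=???GPdgHJf -> prefix_len=0
Fragment 3: offset=0 data="ANR" -> buffer=ANRGPdgHJf -> prefix_len=10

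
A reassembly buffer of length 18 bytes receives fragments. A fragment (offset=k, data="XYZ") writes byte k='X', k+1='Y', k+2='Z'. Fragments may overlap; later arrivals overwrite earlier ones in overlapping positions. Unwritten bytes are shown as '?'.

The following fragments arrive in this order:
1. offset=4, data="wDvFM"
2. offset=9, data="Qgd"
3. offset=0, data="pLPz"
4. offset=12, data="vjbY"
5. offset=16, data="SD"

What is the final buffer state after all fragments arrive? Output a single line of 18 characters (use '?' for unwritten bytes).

Fragment 1: offset=4 data="wDvFM" -> buffer=????wDvFM?????????
Fragment 2: offset=9 data="Qgd" -> buffer=????wDvFMQgd??????
Fragment 3: offset=0 data="pLPz" -> buffer=pLPzwDvFMQgd??????
Fragment 4: offset=12 data="vjbY" -> buffer=pLPzwDvFMQgdvjbY??
Fragment 5: offset=16 data="SD" -> buffer=pLPzwDvFMQgdvjbYSD

Answer: pLPzwDvFMQgdvjbYSD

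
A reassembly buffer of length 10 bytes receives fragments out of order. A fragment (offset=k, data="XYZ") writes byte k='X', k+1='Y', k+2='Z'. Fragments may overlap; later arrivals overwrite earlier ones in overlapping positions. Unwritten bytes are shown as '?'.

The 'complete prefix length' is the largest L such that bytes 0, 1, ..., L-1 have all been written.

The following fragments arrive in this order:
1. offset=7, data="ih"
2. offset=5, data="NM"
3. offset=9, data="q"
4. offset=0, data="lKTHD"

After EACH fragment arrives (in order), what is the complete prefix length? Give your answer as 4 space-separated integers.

Fragment 1: offset=7 data="ih" -> buffer=???????ih? -> prefix_len=0
Fragment 2: offset=5 data="NM" -> buffer=?????NMih? -> prefix_len=0
Fragment 3: offset=9 data="q" -> buffer=?????NMihq -> prefix_len=0
Fragment 4: offset=0 data="lKTHD" -> buffer=lKTHDNMihq -> prefix_len=10

Answer: 0 0 0 10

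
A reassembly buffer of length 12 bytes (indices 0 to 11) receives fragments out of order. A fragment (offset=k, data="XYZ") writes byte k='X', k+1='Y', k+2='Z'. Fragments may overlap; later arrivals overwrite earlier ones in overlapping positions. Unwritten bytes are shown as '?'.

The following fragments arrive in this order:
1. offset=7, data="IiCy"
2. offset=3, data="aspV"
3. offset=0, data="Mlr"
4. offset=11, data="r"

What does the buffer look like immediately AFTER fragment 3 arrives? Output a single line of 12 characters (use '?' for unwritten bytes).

Fragment 1: offset=7 data="IiCy" -> buffer=???????IiCy?
Fragment 2: offset=3 data="aspV" -> buffer=???aspVIiCy?
Fragment 3: offset=0 data="Mlr" -> buffer=MlraspVIiCy?

Answer: MlraspVIiCy?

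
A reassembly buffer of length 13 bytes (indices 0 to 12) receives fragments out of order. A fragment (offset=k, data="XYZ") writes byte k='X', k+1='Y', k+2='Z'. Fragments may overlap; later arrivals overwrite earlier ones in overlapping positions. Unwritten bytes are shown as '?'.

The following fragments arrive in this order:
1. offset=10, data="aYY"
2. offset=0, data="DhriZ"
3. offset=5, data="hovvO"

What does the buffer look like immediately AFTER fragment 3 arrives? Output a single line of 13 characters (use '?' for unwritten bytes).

Fragment 1: offset=10 data="aYY" -> buffer=??????????aYY
Fragment 2: offset=0 data="DhriZ" -> buffer=DhriZ?????aYY
Fragment 3: offset=5 data="hovvO" -> buffer=DhriZhovvOaYY

Answer: DhriZhovvOaYY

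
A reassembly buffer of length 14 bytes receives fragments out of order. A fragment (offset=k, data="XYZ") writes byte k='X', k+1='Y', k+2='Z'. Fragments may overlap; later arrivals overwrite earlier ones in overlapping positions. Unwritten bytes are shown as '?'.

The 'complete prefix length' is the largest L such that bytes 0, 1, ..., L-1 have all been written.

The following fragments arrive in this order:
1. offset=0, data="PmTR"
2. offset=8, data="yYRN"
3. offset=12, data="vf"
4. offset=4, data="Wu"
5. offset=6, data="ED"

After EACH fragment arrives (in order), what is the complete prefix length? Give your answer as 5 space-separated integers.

Fragment 1: offset=0 data="PmTR" -> buffer=PmTR?????????? -> prefix_len=4
Fragment 2: offset=8 data="yYRN" -> buffer=PmTR????yYRN?? -> prefix_len=4
Fragment 3: offset=12 data="vf" -> buffer=PmTR????yYRNvf -> prefix_len=4
Fragment 4: offset=4 data="Wu" -> buffer=PmTRWu??yYRNvf -> prefix_len=6
Fragment 5: offset=6 data="ED" -> buffer=PmTRWuEDyYRNvf -> prefix_len=14

Answer: 4 4 4 6 14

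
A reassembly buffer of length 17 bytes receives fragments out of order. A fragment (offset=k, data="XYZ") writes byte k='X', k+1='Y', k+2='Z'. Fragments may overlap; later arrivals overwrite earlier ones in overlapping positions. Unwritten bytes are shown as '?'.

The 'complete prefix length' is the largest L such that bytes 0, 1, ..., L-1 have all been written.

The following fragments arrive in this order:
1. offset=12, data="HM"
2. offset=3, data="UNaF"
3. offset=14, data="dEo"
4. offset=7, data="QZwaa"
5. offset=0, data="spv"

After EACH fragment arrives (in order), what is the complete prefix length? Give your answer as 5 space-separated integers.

Fragment 1: offset=12 data="HM" -> buffer=????????????HM??? -> prefix_len=0
Fragment 2: offset=3 data="UNaF" -> buffer=???UNaF?????HM??? -> prefix_len=0
Fragment 3: offset=14 data="dEo" -> buffer=???UNaF?????HMdEo -> prefix_len=0
Fragment 4: offset=7 data="QZwaa" -> buffer=???UNaFQZwaaHMdEo -> prefix_len=0
Fragment 5: offset=0 data="spv" -> buffer=spvUNaFQZwaaHMdEo -> prefix_len=17

Answer: 0 0 0 0 17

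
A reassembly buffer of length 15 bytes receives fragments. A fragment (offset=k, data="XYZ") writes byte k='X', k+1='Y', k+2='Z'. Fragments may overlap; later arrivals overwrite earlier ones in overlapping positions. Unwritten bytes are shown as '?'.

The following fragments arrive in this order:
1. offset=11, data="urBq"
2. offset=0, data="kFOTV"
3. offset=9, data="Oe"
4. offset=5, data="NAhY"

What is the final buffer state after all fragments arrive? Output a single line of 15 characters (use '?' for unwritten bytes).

Answer: kFOTVNAhYOeurBq

Derivation:
Fragment 1: offset=11 data="urBq" -> buffer=???????????urBq
Fragment 2: offset=0 data="kFOTV" -> buffer=kFOTV??????urBq
Fragment 3: offset=9 data="Oe" -> buffer=kFOTV????OeurBq
Fragment 4: offset=5 data="NAhY" -> buffer=kFOTVNAhYOeurBq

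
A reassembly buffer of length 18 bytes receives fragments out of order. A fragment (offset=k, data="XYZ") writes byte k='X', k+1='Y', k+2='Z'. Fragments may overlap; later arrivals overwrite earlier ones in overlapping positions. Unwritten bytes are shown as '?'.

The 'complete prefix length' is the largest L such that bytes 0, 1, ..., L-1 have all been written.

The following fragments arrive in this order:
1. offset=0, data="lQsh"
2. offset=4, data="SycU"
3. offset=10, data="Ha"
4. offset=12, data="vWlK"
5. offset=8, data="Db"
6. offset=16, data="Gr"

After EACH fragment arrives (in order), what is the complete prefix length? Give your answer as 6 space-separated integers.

Fragment 1: offset=0 data="lQsh" -> buffer=lQsh?????????????? -> prefix_len=4
Fragment 2: offset=4 data="SycU" -> buffer=lQshSycU?????????? -> prefix_len=8
Fragment 3: offset=10 data="Ha" -> buffer=lQshSycU??Ha?????? -> prefix_len=8
Fragment 4: offset=12 data="vWlK" -> buffer=lQshSycU??HavWlK?? -> prefix_len=8
Fragment 5: offset=8 data="Db" -> buffer=lQshSycUDbHavWlK?? -> prefix_len=16
Fragment 6: offset=16 data="Gr" -> buffer=lQshSycUDbHavWlKGr -> prefix_len=18

Answer: 4 8 8 8 16 18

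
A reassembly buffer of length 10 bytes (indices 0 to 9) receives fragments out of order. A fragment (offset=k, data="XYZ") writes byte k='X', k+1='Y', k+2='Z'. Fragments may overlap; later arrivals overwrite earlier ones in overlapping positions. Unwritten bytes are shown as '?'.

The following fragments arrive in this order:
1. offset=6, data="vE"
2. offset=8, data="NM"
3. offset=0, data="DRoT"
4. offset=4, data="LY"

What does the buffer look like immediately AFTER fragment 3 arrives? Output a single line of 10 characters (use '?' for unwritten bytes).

Fragment 1: offset=6 data="vE" -> buffer=??????vE??
Fragment 2: offset=8 data="NM" -> buffer=??????vENM
Fragment 3: offset=0 data="DRoT" -> buffer=DRoT??vENM

Answer: DRoT??vENM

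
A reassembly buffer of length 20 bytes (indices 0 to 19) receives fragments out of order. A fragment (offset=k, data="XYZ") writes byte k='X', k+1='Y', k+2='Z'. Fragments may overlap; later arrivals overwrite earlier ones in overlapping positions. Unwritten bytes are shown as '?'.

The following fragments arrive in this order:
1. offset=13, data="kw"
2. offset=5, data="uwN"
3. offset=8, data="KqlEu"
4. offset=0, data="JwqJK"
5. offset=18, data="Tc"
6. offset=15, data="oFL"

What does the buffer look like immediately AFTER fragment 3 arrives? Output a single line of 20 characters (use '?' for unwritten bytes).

Answer: ?????uwNKqlEukw?????

Derivation:
Fragment 1: offset=13 data="kw" -> buffer=?????????????kw?????
Fragment 2: offset=5 data="uwN" -> buffer=?????uwN?????kw?????
Fragment 3: offset=8 data="KqlEu" -> buffer=?????uwNKqlEukw?????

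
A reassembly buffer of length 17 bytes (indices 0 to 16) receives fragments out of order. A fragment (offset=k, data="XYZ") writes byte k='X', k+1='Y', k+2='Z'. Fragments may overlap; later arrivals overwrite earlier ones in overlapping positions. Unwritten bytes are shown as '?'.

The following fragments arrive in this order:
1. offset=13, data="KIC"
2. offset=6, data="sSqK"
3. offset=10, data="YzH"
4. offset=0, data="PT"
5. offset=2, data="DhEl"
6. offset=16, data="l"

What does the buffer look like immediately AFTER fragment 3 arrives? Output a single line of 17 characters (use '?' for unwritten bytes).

Fragment 1: offset=13 data="KIC" -> buffer=?????????????KIC?
Fragment 2: offset=6 data="sSqK" -> buffer=??????sSqK???KIC?
Fragment 3: offset=10 data="YzH" -> buffer=??????sSqKYzHKIC?

Answer: ??????sSqKYzHKIC?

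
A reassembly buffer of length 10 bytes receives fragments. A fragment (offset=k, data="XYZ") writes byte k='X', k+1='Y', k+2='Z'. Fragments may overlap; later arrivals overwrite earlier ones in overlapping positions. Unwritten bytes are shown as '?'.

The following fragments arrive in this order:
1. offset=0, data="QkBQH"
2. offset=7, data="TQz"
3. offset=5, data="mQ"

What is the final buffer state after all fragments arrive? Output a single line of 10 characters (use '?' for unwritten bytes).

Fragment 1: offset=0 data="QkBQH" -> buffer=QkBQH?????
Fragment 2: offset=7 data="TQz" -> buffer=QkBQH??TQz
Fragment 3: offset=5 data="mQ" -> buffer=QkBQHmQTQz

Answer: QkBQHmQTQz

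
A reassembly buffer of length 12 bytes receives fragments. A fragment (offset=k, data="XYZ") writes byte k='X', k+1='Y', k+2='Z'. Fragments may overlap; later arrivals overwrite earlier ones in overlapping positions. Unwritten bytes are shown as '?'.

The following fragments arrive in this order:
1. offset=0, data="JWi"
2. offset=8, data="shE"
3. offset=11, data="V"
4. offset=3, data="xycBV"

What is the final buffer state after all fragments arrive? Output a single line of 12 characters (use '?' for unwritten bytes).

Fragment 1: offset=0 data="JWi" -> buffer=JWi?????????
Fragment 2: offset=8 data="shE" -> buffer=JWi?????shE?
Fragment 3: offset=11 data="V" -> buffer=JWi?????shEV
Fragment 4: offset=3 data="xycBV" -> buffer=JWixycBVshEV

Answer: JWixycBVshEV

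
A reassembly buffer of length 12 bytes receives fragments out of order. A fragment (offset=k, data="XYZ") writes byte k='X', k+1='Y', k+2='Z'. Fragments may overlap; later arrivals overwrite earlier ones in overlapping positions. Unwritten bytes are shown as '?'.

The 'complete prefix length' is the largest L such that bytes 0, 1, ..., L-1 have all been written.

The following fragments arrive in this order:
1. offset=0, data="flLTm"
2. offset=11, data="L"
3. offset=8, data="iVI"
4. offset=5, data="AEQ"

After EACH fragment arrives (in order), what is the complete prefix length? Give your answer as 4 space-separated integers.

Answer: 5 5 5 12

Derivation:
Fragment 1: offset=0 data="flLTm" -> buffer=flLTm??????? -> prefix_len=5
Fragment 2: offset=11 data="L" -> buffer=flLTm??????L -> prefix_len=5
Fragment 3: offset=8 data="iVI" -> buffer=flLTm???iVIL -> prefix_len=5
Fragment 4: offset=5 data="AEQ" -> buffer=flLTmAEQiVIL -> prefix_len=12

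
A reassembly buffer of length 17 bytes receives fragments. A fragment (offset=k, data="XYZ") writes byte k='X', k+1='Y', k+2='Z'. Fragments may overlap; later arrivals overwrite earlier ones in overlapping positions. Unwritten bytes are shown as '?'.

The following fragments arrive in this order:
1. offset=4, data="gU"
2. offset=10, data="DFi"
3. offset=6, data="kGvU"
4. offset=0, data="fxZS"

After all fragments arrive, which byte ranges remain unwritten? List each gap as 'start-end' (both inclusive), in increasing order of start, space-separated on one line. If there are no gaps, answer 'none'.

Answer: 13-16

Derivation:
Fragment 1: offset=4 len=2
Fragment 2: offset=10 len=3
Fragment 3: offset=6 len=4
Fragment 4: offset=0 len=4
Gaps: 13-16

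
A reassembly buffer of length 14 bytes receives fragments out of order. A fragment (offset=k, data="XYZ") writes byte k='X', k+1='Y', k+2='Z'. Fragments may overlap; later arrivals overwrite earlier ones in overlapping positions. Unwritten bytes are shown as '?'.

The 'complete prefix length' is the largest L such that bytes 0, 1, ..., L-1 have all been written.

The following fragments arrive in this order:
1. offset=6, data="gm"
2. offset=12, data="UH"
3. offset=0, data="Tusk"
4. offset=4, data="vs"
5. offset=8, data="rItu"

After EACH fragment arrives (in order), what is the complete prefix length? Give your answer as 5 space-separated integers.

Answer: 0 0 4 8 14

Derivation:
Fragment 1: offset=6 data="gm" -> buffer=??????gm?????? -> prefix_len=0
Fragment 2: offset=12 data="UH" -> buffer=??????gm????UH -> prefix_len=0
Fragment 3: offset=0 data="Tusk" -> buffer=Tusk??gm????UH -> prefix_len=4
Fragment 4: offset=4 data="vs" -> buffer=Tuskvsgm????UH -> prefix_len=8
Fragment 5: offset=8 data="rItu" -> buffer=TuskvsgmrItuUH -> prefix_len=14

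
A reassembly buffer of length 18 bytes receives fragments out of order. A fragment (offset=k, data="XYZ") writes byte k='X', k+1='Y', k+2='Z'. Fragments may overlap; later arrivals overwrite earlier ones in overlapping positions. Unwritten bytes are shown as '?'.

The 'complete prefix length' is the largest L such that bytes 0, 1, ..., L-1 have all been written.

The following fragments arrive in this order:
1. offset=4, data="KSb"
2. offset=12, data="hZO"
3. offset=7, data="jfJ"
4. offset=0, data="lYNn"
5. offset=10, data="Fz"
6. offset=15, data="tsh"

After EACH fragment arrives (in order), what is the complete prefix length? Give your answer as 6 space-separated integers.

Answer: 0 0 0 10 15 18

Derivation:
Fragment 1: offset=4 data="KSb" -> buffer=????KSb??????????? -> prefix_len=0
Fragment 2: offset=12 data="hZO" -> buffer=????KSb?????hZO??? -> prefix_len=0
Fragment 3: offset=7 data="jfJ" -> buffer=????KSbjfJ??hZO??? -> prefix_len=0
Fragment 4: offset=0 data="lYNn" -> buffer=lYNnKSbjfJ??hZO??? -> prefix_len=10
Fragment 5: offset=10 data="Fz" -> buffer=lYNnKSbjfJFzhZO??? -> prefix_len=15
Fragment 6: offset=15 data="tsh" -> buffer=lYNnKSbjfJFzhZOtsh -> prefix_len=18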